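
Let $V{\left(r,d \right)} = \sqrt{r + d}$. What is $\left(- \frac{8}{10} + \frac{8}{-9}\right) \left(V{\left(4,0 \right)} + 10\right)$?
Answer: $- \frac{304}{15} \approx -20.267$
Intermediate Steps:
$V{\left(r,d \right)} = \sqrt{d + r}$
$\left(- \frac{8}{10} + \frac{8}{-9}\right) \left(V{\left(4,0 \right)} + 10\right) = \left(- \frac{8}{10} + \frac{8}{-9}\right) \left(\sqrt{0 + 4} + 10\right) = \left(\left(-8\right) \frac{1}{10} + 8 \left(- \frac{1}{9}\right)\right) \left(\sqrt{4} + 10\right) = \left(- \frac{4}{5} - \frac{8}{9}\right) \left(2 + 10\right) = \left(- \frac{76}{45}\right) 12 = - \frac{304}{15}$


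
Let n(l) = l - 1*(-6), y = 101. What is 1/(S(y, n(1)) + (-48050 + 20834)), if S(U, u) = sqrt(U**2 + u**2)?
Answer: -13608/370350203 - 5*sqrt(410)/740700406 ≈ -3.6880e-5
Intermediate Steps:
n(l) = 6 + l (n(l) = l + 6 = 6 + l)
1/(S(y, n(1)) + (-48050 + 20834)) = 1/(sqrt(101**2 + (6 + 1)**2) + (-48050 + 20834)) = 1/(sqrt(10201 + 7**2) - 27216) = 1/(sqrt(10201 + 49) - 27216) = 1/(sqrt(10250) - 27216) = 1/(5*sqrt(410) - 27216) = 1/(-27216 + 5*sqrt(410))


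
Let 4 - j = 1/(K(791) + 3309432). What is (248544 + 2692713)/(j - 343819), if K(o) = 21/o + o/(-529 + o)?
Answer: -26198346692429907/3062426903893711 ≈ -8.5548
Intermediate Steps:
j = 391916506238/97979133961 (j = 4 - 1/((-11109 + 791**2 + 21*791)/(791*(-529 + 791)) + 3309432) = 4 - 1/((1/791)*(-11109 + 625681 + 16611)/262 + 3309432) = 4 - 1/((1/791)*(1/262)*631183 + 3309432) = 4 - 1/(90169/29606 + 3309432) = 4 - 1/97979133961/29606 = 4 - 1*29606/97979133961 = 4 - 29606/97979133961 = 391916506238/97979133961 ≈ 4.0000)
(248544 + 2692713)/(j - 343819) = (248544 + 2692713)/(391916506238/97979133961 - 343819) = 2941257/(-33686695942830821/97979133961) = 2941257*(-97979133961/33686695942830821) = -26198346692429907/3062426903893711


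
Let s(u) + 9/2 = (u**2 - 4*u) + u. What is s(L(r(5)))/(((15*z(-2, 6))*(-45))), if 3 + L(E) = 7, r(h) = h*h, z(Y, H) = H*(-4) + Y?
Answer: -1/35100 ≈ -2.8490e-5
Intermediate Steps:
z(Y, H) = Y - 4*H (z(Y, H) = -4*H + Y = Y - 4*H)
r(h) = h**2
L(E) = 4 (L(E) = -3 + 7 = 4)
s(u) = -9/2 + u**2 - 3*u (s(u) = -9/2 + ((u**2 - 4*u) + u) = -9/2 + (u**2 - 3*u) = -9/2 + u**2 - 3*u)
s(L(r(5)))/(((15*z(-2, 6))*(-45))) = (-9/2 + 4**2 - 3*4)/(((15*(-2 - 4*6))*(-45))) = (-9/2 + 16 - 12)/(((15*(-2 - 24))*(-45))) = -1/(2*((15*(-26))*(-45))) = -1/(2*((-390*(-45)))) = -1/2/17550 = -1/2*1/17550 = -1/35100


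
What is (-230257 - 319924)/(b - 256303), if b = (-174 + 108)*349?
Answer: 550181/279337 ≈ 1.9696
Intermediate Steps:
b = -23034 (b = -66*349 = -23034)
(-230257 - 319924)/(b - 256303) = (-230257 - 319924)/(-23034 - 256303) = -550181/(-279337) = -550181*(-1/279337) = 550181/279337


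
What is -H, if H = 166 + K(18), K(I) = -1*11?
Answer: -155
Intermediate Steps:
K(I) = -11
H = 155 (H = 166 - 11 = 155)
-H = -1*155 = -155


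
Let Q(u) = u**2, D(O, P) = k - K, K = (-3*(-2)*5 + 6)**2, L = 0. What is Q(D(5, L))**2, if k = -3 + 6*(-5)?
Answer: 3119607270081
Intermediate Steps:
k = -33 (k = -3 - 30 = -33)
K = 1296 (K = (6*5 + 6)**2 = (30 + 6)**2 = 36**2 = 1296)
D(O, P) = -1329 (D(O, P) = -33 - 1*1296 = -33 - 1296 = -1329)
Q(D(5, L))**2 = ((-1329)**2)**2 = 1766241**2 = 3119607270081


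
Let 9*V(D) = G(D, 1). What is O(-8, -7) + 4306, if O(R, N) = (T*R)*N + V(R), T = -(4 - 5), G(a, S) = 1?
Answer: 39259/9 ≈ 4362.1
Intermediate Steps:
T = 1 (T = -1*(-1) = 1)
V(D) = ⅑ (V(D) = (⅑)*1 = ⅑)
O(R, N) = ⅑ + N*R (O(R, N) = (1*R)*N + ⅑ = R*N + ⅑ = N*R + ⅑ = ⅑ + N*R)
O(-8, -7) + 4306 = (⅑ - 7*(-8)) + 4306 = (⅑ + 56) + 4306 = 505/9 + 4306 = 39259/9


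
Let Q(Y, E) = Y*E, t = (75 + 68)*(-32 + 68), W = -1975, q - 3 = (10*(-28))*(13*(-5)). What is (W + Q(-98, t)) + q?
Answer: -488276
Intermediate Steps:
q = 18203 (q = 3 + (10*(-28))*(13*(-5)) = 3 - 280*(-65) = 3 + 18200 = 18203)
t = 5148 (t = 143*36 = 5148)
Q(Y, E) = E*Y
(W + Q(-98, t)) + q = (-1975 + 5148*(-98)) + 18203 = (-1975 - 504504) + 18203 = -506479 + 18203 = -488276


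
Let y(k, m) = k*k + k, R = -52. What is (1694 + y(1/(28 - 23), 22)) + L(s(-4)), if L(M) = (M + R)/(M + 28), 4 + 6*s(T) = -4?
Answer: 42306/25 ≈ 1692.2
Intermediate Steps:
s(T) = -4/3 (s(T) = -⅔ + (⅙)*(-4) = -⅔ - ⅔ = -4/3)
y(k, m) = k + k² (y(k, m) = k² + k = k + k²)
L(M) = (-52 + M)/(28 + M) (L(M) = (M - 52)/(M + 28) = (-52 + M)/(28 + M))
(1694 + y(1/(28 - 23), 22)) + L(s(-4)) = (1694 + (1 + 1/(28 - 23))/(28 - 23)) + (-52 - 4/3)/(28 - 4/3) = (1694 + (1 + 1/5)/5) - 160/3/(80/3) = (1694 + (1 + ⅕)/5) + (3/80)*(-160/3) = (1694 + (⅕)*(6/5)) - 2 = (1694 + 6/25) - 2 = 42356/25 - 2 = 42306/25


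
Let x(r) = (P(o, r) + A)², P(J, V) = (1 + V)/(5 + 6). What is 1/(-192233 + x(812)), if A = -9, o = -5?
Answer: -121/22750397 ≈ -5.3186e-6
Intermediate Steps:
P(J, V) = 1/11 + V/11 (P(J, V) = (1 + V)/11 = (1 + V)*(1/11) = 1/11 + V/11)
x(r) = (-98/11 + r/11)² (x(r) = ((1/11 + r/11) - 9)² = (-98/11 + r/11)²)
1/(-192233 + x(812)) = 1/(-192233 + (-98 + 812)²/121) = 1/(-192233 + (1/121)*714²) = 1/(-192233 + (1/121)*509796) = 1/(-192233 + 509796/121) = 1/(-22750397/121) = -121/22750397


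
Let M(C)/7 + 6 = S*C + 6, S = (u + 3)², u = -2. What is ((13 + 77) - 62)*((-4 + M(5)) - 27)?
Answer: 112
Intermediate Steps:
S = 1 (S = (-2 + 3)² = 1² = 1)
M(C) = 7*C (M(C) = -42 + 7*(1*C + 6) = -42 + 7*(C + 6) = -42 + 7*(6 + C) = -42 + (42 + 7*C) = 7*C)
((13 + 77) - 62)*((-4 + M(5)) - 27) = ((13 + 77) - 62)*((-4 + 7*5) - 27) = (90 - 62)*((-4 + 35) - 27) = 28*(31 - 27) = 28*4 = 112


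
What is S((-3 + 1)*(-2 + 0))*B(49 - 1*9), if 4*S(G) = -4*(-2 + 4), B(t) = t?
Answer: -80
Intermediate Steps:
S(G) = -2 (S(G) = (-4*(-2 + 4))/4 = (-4*2)/4 = (¼)*(-8) = -2)
S((-3 + 1)*(-2 + 0))*B(49 - 1*9) = -2*(49 - 1*9) = -2*(49 - 9) = -2*40 = -80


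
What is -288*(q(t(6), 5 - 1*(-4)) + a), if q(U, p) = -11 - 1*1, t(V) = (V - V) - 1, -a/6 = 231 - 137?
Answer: 165888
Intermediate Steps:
a = -564 (a = -6*(231 - 137) = -6*94 = -564)
t(V) = -1 (t(V) = 0 - 1 = -1)
q(U, p) = -12 (q(U, p) = -11 - 1 = -12)
-288*(q(t(6), 5 - 1*(-4)) + a) = -288*(-12 - 564) = -288*(-576) = 165888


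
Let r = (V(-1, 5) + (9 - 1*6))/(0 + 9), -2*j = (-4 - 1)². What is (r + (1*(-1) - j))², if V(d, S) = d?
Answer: 44521/324 ≈ 137.41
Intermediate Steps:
j = -25/2 (j = -(-4 - 1)²/2 = -½*(-5)² = -½*25 = -25/2 ≈ -12.500)
r = 2/9 (r = (-1 + (9 - 1*6))/(0 + 9) = (-1 + (9 - 6))/9 = (-1 + 3)*(⅑) = 2*(⅑) = 2/9 ≈ 0.22222)
(r + (1*(-1) - j))² = (2/9 + (1*(-1) - 1*(-25/2)))² = (2/9 + (-1 + 25/2))² = (2/9 + 23/2)² = (211/18)² = 44521/324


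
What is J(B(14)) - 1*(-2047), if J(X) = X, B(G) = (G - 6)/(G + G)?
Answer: 14331/7 ≈ 2047.3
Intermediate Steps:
B(G) = (-6 + G)/(2*G) (B(G) = (-6 + G)/((2*G)) = (-6 + G)*(1/(2*G)) = (-6 + G)/(2*G))
J(B(14)) - 1*(-2047) = (1/2)*(-6 + 14)/14 - 1*(-2047) = (1/2)*(1/14)*8 + 2047 = 2/7 + 2047 = 14331/7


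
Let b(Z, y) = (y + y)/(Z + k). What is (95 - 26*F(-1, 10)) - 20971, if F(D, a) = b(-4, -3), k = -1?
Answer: -104536/5 ≈ -20907.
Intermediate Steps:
b(Z, y) = 2*y/(-1 + Z) (b(Z, y) = (y + y)/(Z - 1) = (2*y)/(-1 + Z) = 2*y/(-1 + Z))
F(D, a) = 6/5 (F(D, a) = 2*(-3)/(-1 - 4) = 2*(-3)/(-5) = 2*(-3)*(-1/5) = 6/5)
(95 - 26*F(-1, 10)) - 20971 = (95 - 26*6/5) - 20971 = (95 - 156/5) - 20971 = 319/5 - 20971 = -104536/5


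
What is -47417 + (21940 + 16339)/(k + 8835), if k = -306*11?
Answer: -259285294/5469 ≈ -47410.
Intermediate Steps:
k = -3366 (k = -102*33 = -3366)
-47417 + (21940 + 16339)/(k + 8835) = -47417 + (21940 + 16339)/(-3366 + 8835) = -47417 + 38279/5469 = -259285294/5469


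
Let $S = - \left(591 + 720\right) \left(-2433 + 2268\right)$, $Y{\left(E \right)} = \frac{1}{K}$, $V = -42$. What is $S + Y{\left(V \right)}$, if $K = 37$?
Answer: $\frac{8003656}{37} \approx 2.1632 \cdot 10^{5}$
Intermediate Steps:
$Y{\left(E \right)} = \frac{1}{37}$
$S = 216315$ ($S = - 1311 \left(-165\right) = \left(-1\right) \left(-216315\right) = 216315$)
$S + Y{\left(V \right)} = 216315 + \frac{1}{37} = \frac{8003656}{37}$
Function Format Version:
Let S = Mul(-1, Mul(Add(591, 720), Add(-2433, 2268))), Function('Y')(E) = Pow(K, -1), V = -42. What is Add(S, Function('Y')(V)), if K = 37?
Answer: Rational(8003656, 37) ≈ 2.1632e+5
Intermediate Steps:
Function('Y')(E) = Rational(1, 37) (Function('Y')(E) = Pow(37, -1) = Rational(1, 37))
S = 216315 (S = Mul(-1, Mul(1311, -165)) = Mul(-1, -216315) = 216315)
Add(S, Function('Y')(V)) = Add(216315, Rational(1, 37)) = Rational(8003656, 37)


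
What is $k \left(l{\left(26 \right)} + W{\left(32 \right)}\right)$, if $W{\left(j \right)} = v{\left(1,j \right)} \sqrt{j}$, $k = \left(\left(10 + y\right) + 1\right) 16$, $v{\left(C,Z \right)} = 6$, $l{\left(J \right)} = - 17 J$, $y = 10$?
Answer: $-148512 + 8064 \sqrt{2} \approx -1.3711 \cdot 10^{5}$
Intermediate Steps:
$k = 336$ ($k = \left(\left(10 + 10\right) + 1\right) 16 = \left(20 + 1\right) 16 = 21 \cdot 16 = 336$)
$W{\left(j \right)} = 6 \sqrt{j}$
$k \left(l{\left(26 \right)} + W{\left(32 \right)}\right) = 336 \left(\left(-17\right) 26 + 6 \sqrt{32}\right) = 336 \left(-442 + 6 \cdot 4 \sqrt{2}\right) = 336 \left(-442 + 24 \sqrt{2}\right) = -148512 + 8064 \sqrt{2}$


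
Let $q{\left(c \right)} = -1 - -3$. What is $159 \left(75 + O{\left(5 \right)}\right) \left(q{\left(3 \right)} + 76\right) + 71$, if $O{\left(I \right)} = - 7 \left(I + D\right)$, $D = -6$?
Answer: $1017035$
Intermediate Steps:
$O{\left(I \right)} = 42 - 7 I$ ($O{\left(I \right)} = - 7 \left(I - 6\right) = - 7 \left(-6 + I\right) = 42 - 7 I$)
$q{\left(c \right)} = 2$ ($q{\left(c \right)} = -1 + 3 = 2$)
$159 \left(75 + O{\left(5 \right)}\right) \left(q{\left(3 \right)} + 76\right) + 71 = 159 \left(75 + \left(42 - 35\right)\right) \left(2 + 76\right) + 71 = 159 \left(75 + \left(42 - 35\right)\right) 78 + 71 = 159 \left(75 + 7\right) 78 + 71 = 159 \cdot 82 \cdot 78 + 71 = 159 \cdot 6396 + 71 = 1016964 + 71 = 1017035$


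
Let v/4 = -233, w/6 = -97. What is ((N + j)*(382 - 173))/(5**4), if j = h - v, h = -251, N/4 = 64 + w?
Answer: -290719/625 ≈ -465.15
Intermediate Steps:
w = -582 (w = 6*(-97) = -582)
v = -932 (v = 4*(-233) = -932)
N = -2072 (N = 4*(64 - 582) = 4*(-518) = -2072)
j = 681 (j = -251 - 1*(-932) = -251 + 932 = 681)
((N + j)*(382 - 173))/(5**4) = ((-2072 + 681)*(382 - 173))/(5**4) = -1391*209/625 = -290719*1/625 = -290719/625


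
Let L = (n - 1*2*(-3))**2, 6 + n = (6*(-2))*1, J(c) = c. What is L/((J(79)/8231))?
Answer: 1185264/79 ≈ 15003.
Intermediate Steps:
n = -18 (n = -6 + (6*(-2))*1 = -6 - 12*1 = -6 - 12 = -18)
L = 144 (L = (-18 - 1*2*(-3))**2 = (-18 - 2*(-3))**2 = (-18 + 6)**2 = (-12)**2 = 144)
L/((J(79)/8231)) = 144/((79/8231)) = 144/((79*(1/8231))) = 144/(79/8231) = 144*(8231/79) = 1185264/79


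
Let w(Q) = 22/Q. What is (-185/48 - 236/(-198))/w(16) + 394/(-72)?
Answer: -10757/1452 ≈ -7.4084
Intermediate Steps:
(-185/48 - 236/(-198))/w(16) + 394/(-72) = (-185/48 - 236/(-198))/((22/16)) + 394/(-72) = (-185*1/48 - 236*(-1/198))/((22*(1/16))) + 394*(-1/72) = (-185/48 + 118/99)/(11/8) - 197/36 = -4217/1584*8/11 - 197/36 = -4217/2178 - 197/36 = -10757/1452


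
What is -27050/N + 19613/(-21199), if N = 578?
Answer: -17199096/360383 ≈ -47.724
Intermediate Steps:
-27050/N + 19613/(-21199) = -27050/578 + 19613/(-21199) = -27050*1/578 + 19613*(-1/21199) = -13525/289 - 19613/21199 = -17199096/360383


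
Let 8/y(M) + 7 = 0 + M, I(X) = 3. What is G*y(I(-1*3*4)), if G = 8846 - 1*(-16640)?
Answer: -50972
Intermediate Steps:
y(M) = 8/(-7 + M) (y(M) = 8/(-7 + (0 + M)) = 8/(-7 + M))
G = 25486 (G = 8846 + 16640 = 25486)
G*y(I(-1*3*4)) = 25486*(8/(-7 + 3)) = 25486*(8/(-4)) = 25486*(8*(-¼)) = 25486*(-2) = -50972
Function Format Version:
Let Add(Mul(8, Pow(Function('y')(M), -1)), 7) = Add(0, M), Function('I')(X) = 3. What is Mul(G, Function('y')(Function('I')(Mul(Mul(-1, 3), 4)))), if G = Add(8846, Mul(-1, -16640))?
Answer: -50972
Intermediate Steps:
Function('y')(M) = Mul(8, Pow(Add(-7, M), -1)) (Function('y')(M) = Mul(8, Pow(Add(-7, Add(0, M)), -1)) = Mul(8, Pow(Add(-7, M), -1)))
G = 25486 (G = Add(8846, 16640) = 25486)
Mul(G, Function('y')(Function('I')(Mul(Mul(-1, 3), 4)))) = Mul(25486, Mul(8, Pow(Add(-7, 3), -1))) = Mul(25486, Mul(8, Pow(-4, -1))) = Mul(25486, Mul(8, Rational(-1, 4))) = Mul(25486, -2) = -50972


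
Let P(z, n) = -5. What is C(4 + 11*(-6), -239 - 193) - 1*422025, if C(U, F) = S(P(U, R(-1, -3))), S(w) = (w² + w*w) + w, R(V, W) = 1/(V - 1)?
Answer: -421980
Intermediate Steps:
R(V, W) = 1/(-1 + V)
S(w) = w + 2*w² (S(w) = (w² + w²) + w = 2*w² + w = w + 2*w²)
C(U, F) = 45 (C(U, F) = -5*(1 + 2*(-5)) = -5*(1 - 10) = -5*(-9) = 45)
C(4 + 11*(-6), -239 - 193) - 1*422025 = 45 - 1*422025 = 45 - 422025 = -421980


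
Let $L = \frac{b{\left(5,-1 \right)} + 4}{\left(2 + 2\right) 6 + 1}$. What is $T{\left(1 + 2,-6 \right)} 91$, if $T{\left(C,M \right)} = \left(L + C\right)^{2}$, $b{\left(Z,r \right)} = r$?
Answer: $\frac{553644}{625} \approx 885.83$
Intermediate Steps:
$L = \frac{3}{25}$ ($L = \frac{-1 + 4}{\left(2 + 2\right) 6 + 1} = \frac{3}{4 \cdot 6 + 1} = \frac{3}{24 + 1} = \frac{3}{25} \approx 0.12$)
$T{\left(C,M \right)} = \left(\frac{3}{25} + C\right)^{2}$
$T{\left(1 + 2,-6 \right)} 91 = \frac{\left(3 + 25 \left(1 + 2\right)\right)^{2}}{625} \cdot 91 = \frac{\left(3 + 25 \cdot 3\right)^{2}}{625} \cdot 91 = \frac{\left(3 + 75\right)^{2}}{625} \cdot 91 = \frac{78^{2}}{625} \cdot 91 = \frac{1}{625} \cdot 6084 \cdot 91 = \frac{6084}{625} \cdot 91 = \frac{553644}{625}$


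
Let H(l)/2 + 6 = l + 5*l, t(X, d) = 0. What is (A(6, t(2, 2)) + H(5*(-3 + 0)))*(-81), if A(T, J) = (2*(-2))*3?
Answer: 16524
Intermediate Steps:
H(l) = -12 + 12*l (H(l) = -12 + 2*(l + 5*l) = -12 + 2*(6*l) = -12 + 12*l)
A(T, J) = -12 (A(T, J) = -4*3 = -12)
(A(6, t(2, 2)) + H(5*(-3 + 0)))*(-81) = (-12 + (-12 + 12*(5*(-3 + 0))))*(-81) = (-12 + (-12 + 12*(5*(-3))))*(-81) = (-12 + (-12 + 12*(-15)))*(-81) = (-12 + (-12 - 180))*(-81) = (-12 - 192)*(-81) = -204*(-81) = 16524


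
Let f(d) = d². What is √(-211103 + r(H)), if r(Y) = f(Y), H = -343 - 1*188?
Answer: √70858 ≈ 266.19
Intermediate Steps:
H = -531 (H = -343 - 188 = -531)
r(Y) = Y²
√(-211103 + r(H)) = √(-211103 + (-531)²) = √(-211103 + 281961) = √70858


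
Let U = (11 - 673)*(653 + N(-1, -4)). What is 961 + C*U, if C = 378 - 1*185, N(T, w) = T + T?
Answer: -83174705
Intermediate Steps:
N(T, w) = 2*T
U = -430962 (U = (11 - 673)*(653 + 2*(-1)) = -662*(653 - 2) = -662*651 = -430962)
C = 193 (C = 378 - 185 = 193)
961 + C*U = 961 + 193*(-430962) = 961 - 83175666 = -83174705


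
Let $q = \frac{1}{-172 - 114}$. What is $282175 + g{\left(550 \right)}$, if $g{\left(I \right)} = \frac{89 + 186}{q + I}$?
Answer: $\frac{44385923975}{157299} \approx 2.8218 \cdot 10^{5}$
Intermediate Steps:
$q = - \frac{1}{286}$ ($q = \frac{1}{-286} = - \frac{1}{286} \approx -0.0034965$)
$g{\left(I \right)} = \frac{275}{- \frac{1}{286} + I}$ ($g{\left(I \right)} = \frac{89 + 186}{- \frac{1}{286} + I} = \frac{275}{- \frac{1}{286} + I}$)
$282175 + g{\left(550 \right)} = 282175 + \frac{78650}{-1 + 286 \cdot 550} = 282175 + \frac{78650}{-1 + 157300} = 282175 + \frac{78650}{157299} = \frac{44385923975}{157299}$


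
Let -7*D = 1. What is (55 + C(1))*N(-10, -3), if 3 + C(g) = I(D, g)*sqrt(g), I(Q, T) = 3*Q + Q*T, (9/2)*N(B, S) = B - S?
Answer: -80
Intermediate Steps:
N(B, S) = -2*S/9 + 2*B/9 (N(B, S) = 2*(B - S)/9 = -2*S/9 + 2*B/9)
D = -1/7 (D = -1/7*1 = -1/7 ≈ -0.14286)
C(g) = -3 + sqrt(g)*(-3/7 - g/7) (C(g) = -3 + (-(3 + g)/7)*sqrt(g) = -3 + (-3/7 - g/7)*sqrt(g) = -3 + sqrt(g)*(-3/7 - g/7))
(55 + C(1))*N(-10, -3) = (55 + (-3 - sqrt(1)*(3 + 1)/7))*(-2/9*(-3) + (2/9)*(-10)) = (55 + (-3 - 1/7*1*4))*(2/3 - 20/9) = (55 + (-3 - 4/7))*(-14/9) = (55 - 25/7)*(-14/9) = (360/7)*(-14/9) = -80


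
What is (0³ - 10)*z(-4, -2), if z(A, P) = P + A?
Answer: 60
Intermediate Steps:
z(A, P) = A + P
(0³ - 10)*z(-4, -2) = (0³ - 10)*(-4 - 2) = (0 - 10)*(-6) = -10*(-6) = 60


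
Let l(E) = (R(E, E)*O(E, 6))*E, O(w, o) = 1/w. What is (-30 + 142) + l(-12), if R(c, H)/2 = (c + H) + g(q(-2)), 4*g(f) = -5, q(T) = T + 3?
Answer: 123/2 ≈ 61.500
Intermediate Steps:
q(T) = 3 + T
g(f) = -5/4 (g(f) = (¼)*(-5) = -5/4)
R(c, H) = -5/2 + 2*H + 2*c (R(c, H) = 2*((c + H) - 5/4) = 2*((H + c) - 5/4) = 2*(-5/4 + H + c) = -5/2 + 2*H + 2*c)
l(E) = -5/2 + 4*E (l(E) = ((-5/2 + 2*E + 2*E)/E)*E = ((-5/2 + 4*E)/E)*E = -5/2 + 4*E)
(-30 + 142) + l(-12) = (-30 + 142) + (-5/2 + 4*(-12)) = 112 + (-5/2 - 48) = 112 - 101/2 = 123/2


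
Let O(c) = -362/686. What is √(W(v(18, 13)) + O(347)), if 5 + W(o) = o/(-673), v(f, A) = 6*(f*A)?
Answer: 2*I*√2069989845/32977 ≈ 2.7593*I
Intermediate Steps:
v(f, A) = 6*A*f (v(f, A) = 6*(A*f) = 6*A*f)
O(c) = -181/343 (O(c) = -362*1/686 = -181/343)
W(o) = -5 - o/673 (W(o) = -5 + o/(-673) = -5 + o*(-1/673) = -5 - o/673)
√(W(v(18, 13)) + O(347)) = √((-5 - 6*13*18/673) - 181/343) = √((-5 - 1/673*1404) - 181/343) = √((-5 - 1404/673) - 181/343) = √(-4769/673 - 181/343) = √(-1757580/230839) = 2*I*√2069989845/32977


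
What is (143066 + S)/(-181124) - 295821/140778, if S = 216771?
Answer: -5790967555/1416570804 ≈ -4.0880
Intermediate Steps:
(143066 + S)/(-181124) - 295821/140778 = (143066 + 216771)/(-181124) - 295821/140778 = 359837*(-1/181124) - 295821*1/140778 = -359837/181124 - 32869/15642 = -5790967555/1416570804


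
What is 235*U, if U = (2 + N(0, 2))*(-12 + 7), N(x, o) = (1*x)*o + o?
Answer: -4700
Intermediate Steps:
N(x, o) = o + o*x (N(x, o) = x*o + o = o*x + o = o + o*x)
U = -20 (U = (2 + 2*(1 + 0))*(-12 + 7) = (2 + 2*1)*(-5) = (2 + 2)*(-5) = 4*(-5) = -20)
235*U = 235*(-20) = -4700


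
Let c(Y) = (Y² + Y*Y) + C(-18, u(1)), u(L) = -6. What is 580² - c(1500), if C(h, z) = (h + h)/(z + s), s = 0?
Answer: -4163606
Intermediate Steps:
C(h, z) = 2*h/z (C(h, z) = (h + h)/(z + 0) = (2*h)/z = 2*h/z)
c(Y) = 6 + 2*Y² (c(Y) = (Y² + Y*Y) + 2*(-18)/(-6) = (Y² + Y²) + 2*(-18)*(-⅙) = 2*Y² + 6 = 6 + 2*Y²)
580² - c(1500) = 580² - (6 + 2*1500²) = 336400 - (6 + 2*2250000) = 336400 - (6 + 4500000) = 336400 - 1*4500006 = 336400 - 4500006 = -4163606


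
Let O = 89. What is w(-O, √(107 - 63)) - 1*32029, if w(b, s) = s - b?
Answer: -31940 + 2*√11 ≈ -31933.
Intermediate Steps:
w(-O, √(107 - 63)) - 1*32029 = (√(107 - 63) - (-1)*89) - 1*32029 = (√44 - 1*(-89)) - 32029 = (2*√11 + 89) - 32029 = (89 + 2*√11) - 32029 = -31940 + 2*√11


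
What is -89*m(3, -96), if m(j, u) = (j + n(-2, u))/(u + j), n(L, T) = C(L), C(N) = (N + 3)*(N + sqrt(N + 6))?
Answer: 89/31 ≈ 2.8710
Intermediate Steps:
C(N) = (3 + N)*(N + sqrt(6 + N))
n(L, T) = L**2 + 3*L + 3*sqrt(6 + L) + L*sqrt(6 + L)
m(j, u) = j/(j + u) (m(j, u) = (j + ((-2)**2 + 3*(-2) + 3*sqrt(6 - 2) - 2*sqrt(6 - 2)))/(u + j) = (j + (4 - 6 + 3*sqrt(4) - 2*sqrt(4)))/(j + u) = (j + (4 - 6 + 3*2 - 2*2))/(j + u) = (j + (4 - 6 + 6 - 4))/(j + u) = (j + 0)/(j + u) = j/(j + u))
-89*m(3, -96) = -267/(3 - 96) = -267/(-93) = -267*(-1)/93 = -89*(-1/31) = 89/31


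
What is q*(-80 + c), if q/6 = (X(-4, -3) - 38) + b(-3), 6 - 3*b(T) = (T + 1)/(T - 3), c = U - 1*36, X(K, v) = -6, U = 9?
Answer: 81106/3 ≈ 27035.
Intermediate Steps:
c = -27 (c = 9 - 1*36 = 9 - 36 = -27)
b(T) = 2 - (1 + T)/(3*(-3 + T)) (b(T) = 2 - (T + 1)/(3*(T - 3)) = 2 - (1 + T)/(3*(-3 + T)))
q = -758/3 (q = 6*((-6 - 38) + (-19 + 5*(-3))/(3*(-3 - 3))) = 6*(-44 + (⅓)*(-19 - 15)/(-6)) = 6*(-44 + (⅓)*(-⅙)*(-34)) = 6*(-44 + 17/9) = 6*(-379/9) = -758/3 ≈ -252.67)
q*(-80 + c) = -758*(-80 - 27)/3 = -758/3*(-107) = 81106/3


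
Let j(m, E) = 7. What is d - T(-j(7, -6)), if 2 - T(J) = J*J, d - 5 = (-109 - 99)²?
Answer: 43316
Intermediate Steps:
d = 43269 (d = 5 + (-109 - 99)² = 5 + (-208)² = 5 + 43264 = 43269)
T(J) = 2 - J² (T(J) = 2 - J*J = 2 - J²)
d - T(-j(7, -6)) = 43269 - (2 - (-1*7)²) = 43269 - (2 - 1*(-7)²) = 43269 - (2 - 1*49) = 43269 - (2 - 49) = 43269 - 1*(-47) = 43269 + 47 = 43316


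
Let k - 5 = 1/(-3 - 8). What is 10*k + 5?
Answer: 595/11 ≈ 54.091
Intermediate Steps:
k = 54/11 (k = 5 + 1/(-3 - 8) = 5 + 1/(-11) = 5 - 1/11 = 54/11 ≈ 4.9091)
10*k + 5 = 10*(54/11) + 5 = 540/11 + 5 = 595/11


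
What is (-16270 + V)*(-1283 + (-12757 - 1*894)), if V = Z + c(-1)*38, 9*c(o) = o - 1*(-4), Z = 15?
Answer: 242563006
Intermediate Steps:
c(o) = 4/9 + o/9 (c(o) = (o - 1*(-4))/9 = (o + 4)/9 = (4 + o)/9 = 4/9 + o/9)
V = 83/3 (V = 15 + (4/9 + (⅑)*(-1))*38 = 15 + (4/9 - ⅑)*38 = 15 + (⅓)*38 = 15 + 38/3 = 83/3 ≈ 27.667)
(-16270 + V)*(-1283 + (-12757 - 1*894)) = (-16270 + 83/3)*(-1283 + (-12757 - 1*894)) = -48727*(-1283 + (-12757 - 894))/3 = -48727*(-1283 - 13651)/3 = -48727/3*(-14934) = 242563006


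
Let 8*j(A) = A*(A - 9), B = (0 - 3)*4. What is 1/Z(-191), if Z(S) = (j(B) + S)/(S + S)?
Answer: 764/319 ≈ 2.3950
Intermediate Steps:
B = -12 (B = -3*4 = -12)
j(A) = A*(-9 + A)/8 (j(A) = (A*(A - 9))/8 = (A*(-9 + A))/8 = A*(-9 + A)/8)
Z(S) = (63/2 + S)/(2*S) (Z(S) = ((⅛)*(-12)*(-9 - 12) + S)/(S + S) = ((⅛)*(-12)*(-21) + S)/((2*S)) = (63/2 + S)*(1/(2*S)) = (63/2 + S)/(2*S))
1/Z(-191) = 1/((¼)*(63 + 2*(-191))/(-191)) = 1/((¼)*(-1/191)*(63 - 382)) = 1/((¼)*(-1/191)*(-319)) = 1/(319/764) = 764/319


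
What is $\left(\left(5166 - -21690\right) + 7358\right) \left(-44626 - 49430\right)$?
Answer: $-3218031984$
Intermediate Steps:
$\left(\left(5166 - -21690\right) + 7358\right) \left(-44626 - 49430\right) = \left(\left(5166 + 21690\right) + 7358\right) \left(-94056\right) = \left(26856 + 7358\right) \left(-94056\right) = 34214 \left(-94056\right) = -3218031984$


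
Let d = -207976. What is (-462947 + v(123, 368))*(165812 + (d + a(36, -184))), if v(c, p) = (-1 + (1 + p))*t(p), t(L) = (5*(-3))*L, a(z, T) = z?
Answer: 105080165296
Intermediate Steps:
t(L) = -15*L
v(c, p) = -15*p**2 (v(c, p) = (-1 + (1 + p))*(-15*p) = p*(-15*p) = -15*p**2)
(-462947 + v(123, 368))*(165812 + (d + a(36, -184))) = (-462947 - 15*368**2)*(165812 + (-207976 + 36)) = (-462947 - 15*135424)*(165812 - 207940) = (-462947 - 2031360)*(-42128) = -2494307*(-42128) = 105080165296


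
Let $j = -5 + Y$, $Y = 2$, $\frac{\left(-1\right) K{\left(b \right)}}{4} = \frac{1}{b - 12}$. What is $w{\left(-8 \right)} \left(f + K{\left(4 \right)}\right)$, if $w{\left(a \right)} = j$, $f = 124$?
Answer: $- \frac{747}{2} \approx -373.5$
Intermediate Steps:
$K{\left(b \right)} = - \frac{4}{-12 + b}$ ($K{\left(b \right)} = - \frac{4}{b - 12} = - \frac{4}{-12 + b}$)
$j = -3$ ($j = -5 + 2 = -3$)
$w{\left(a \right)} = -3$
$w{\left(-8 \right)} \left(f + K{\left(4 \right)}\right) = - 3 \left(124 - \frac{4}{-12 + 4}\right) = - 3 \left(124 - \frac{4}{-8}\right) = - 3 \left(124 - - \frac{1}{2}\right) = - 3 \left(124 + \frac{1}{2}\right) = \left(-3\right) \frac{249}{2} = - \frac{747}{2}$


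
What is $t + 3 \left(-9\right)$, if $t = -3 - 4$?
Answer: $-34$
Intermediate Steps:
$t = -7$
$t + 3 \left(-9\right) = -7 + 3 \left(-9\right) = -7 - 27 = -34$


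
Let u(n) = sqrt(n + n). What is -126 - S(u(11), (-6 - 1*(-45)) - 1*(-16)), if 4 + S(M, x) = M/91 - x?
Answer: -67 - sqrt(22)/91 ≈ -67.052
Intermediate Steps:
u(n) = sqrt(2)*sqrt(n) (u(n) = sqrt(2*n) = sqrt(2)*sqrt(n))
S(M, x) = -4 - x + M/91 (S(M, x) = -4 + (M/91 - x) = -4 + (-x + M/91) = -4 - x + M/91)
-126 - S(u(11), (-6 - 1*(-45)) - 1*(-16)) = -126 - (-4 - ((-6 - 1*(-45)) - 1*(-16)) + (sqrt(2)*sqrt(11))/91) = -126 - (-4 - ((-6 + 45) + 16) + sqrt(22)/91) = -126 - (-4 - (39 + 16) + sqrt(22)/91) = -126 - (-4 - 1*55 + sqrt(22)/91) = -126 - (-4 - 55 + sqrt(22)/91) = -126 - (-59 + sqrt(22)/91) = -126 + (59 - sqrt(22)/91) = -67 - sqrt(22)/91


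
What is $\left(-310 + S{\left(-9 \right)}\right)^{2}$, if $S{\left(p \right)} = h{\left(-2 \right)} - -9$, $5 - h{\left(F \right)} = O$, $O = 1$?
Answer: $88209$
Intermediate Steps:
$h{\left(F \right)} = 4$ ($h{\left(F \right)} = 5 - 1 = 4$)
$S{\left(p \right)} = 13$ ($S{\left(p \right)} = 4 - -9 = 4 + 9 = 13$)
$\left(-310 + S{\left(-9 \right)}\right)^{2} = \left(-310 + 13\right)^{2} = \left(-297\right)^{2} = 88209$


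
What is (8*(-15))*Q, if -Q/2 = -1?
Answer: -240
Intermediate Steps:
Q = 2 (Q = -2*(-1) = 2)
(8*(-15))*Q = (8*(-15))*2 = -120*2 = -240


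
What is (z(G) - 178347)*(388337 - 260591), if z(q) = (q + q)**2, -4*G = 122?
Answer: -22307772996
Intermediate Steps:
G = -61/2 (G = -1/4*122 = -61/2 ≈ -30.500)
z(q) = 4*q**2 (z(q) = (2*q)**2 = 4*q**2)
(z(G) - 178347)*(388337 - 260591) = (4*(-61/2)**2 - 178347)*(388337 - 260591) = (4*(3721/4) - 178347)*127746 = (3721 - 178347)*127746 = -174626*127746 = -22307772996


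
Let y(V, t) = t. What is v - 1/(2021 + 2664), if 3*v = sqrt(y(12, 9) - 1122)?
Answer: -1/4685 + I*sqrt(1113)/3 ≈ -0.00021345 + 11.121*I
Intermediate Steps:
v = I*sqrt(1113)/3 (v = sqrt(9 - 1122)/3 = sqrt(-1113)/3 = (I*sqrt(1113))/3 = I*sqrt(1113)/3 ≈ 11.121*I)
v - 1/(2021 + 2664) = I*sqrt(1113)/3 - 1/(2021 + 2664) = I*sqrt(1113)/3 - 1/4685 = -1/4685 + I*sqrt(1113)/3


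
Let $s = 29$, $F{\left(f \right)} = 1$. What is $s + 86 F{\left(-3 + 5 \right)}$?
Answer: $115$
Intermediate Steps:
$s + 86 F{\left(-3 + 5 \right)} = 29 + 86 \cdot 1 = 29 + 86 = 115$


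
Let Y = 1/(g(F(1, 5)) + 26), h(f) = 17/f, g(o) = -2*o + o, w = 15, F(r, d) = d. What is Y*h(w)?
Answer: 17/315 ≈ 0.053968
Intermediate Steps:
g(o) = -o
Y = 1/21 (Y = 1/(-1*5 + 26) = 1/(-5 + 26) = 1/21 ≈ 0.047619)
Y*h(w) = (17/15)/21 = (17*(1/15))/21 = (1/21)*(17/15) = 17/315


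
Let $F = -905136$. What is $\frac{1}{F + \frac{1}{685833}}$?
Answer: $- \frac{685833}{620772138287} \approx -1.1048 \cdot 10^{-6}$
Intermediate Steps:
$\frac{1}{F + \frac{1}{685833}} = \frac{1}{-905136 + \frac{1}{685833}} = \frac{1}{- \frac{620772138287}{685833}} = - \frac{685833}{620772138287}$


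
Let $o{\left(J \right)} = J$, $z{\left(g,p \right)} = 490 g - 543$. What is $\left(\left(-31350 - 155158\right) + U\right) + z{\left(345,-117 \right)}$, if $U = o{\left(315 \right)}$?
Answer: $-17686$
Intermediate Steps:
$z{\left(g,p \right)} = -543 + 490 g$
$U = 315$
$\left(\left(-31350 - 155158\right) + U\right) + z{\left(345,-117 \right)} = \left(\left(-31350 - 155158\right) + 315\right) + \left(-543 + 490 \cdot 345\right) = \left(\left(-31350 - 155158\right) + 315\right) + \left(-543 + 169050\right) = \left(-186508 + 315\right) + 168507 = -186193 + 168507 = -17686$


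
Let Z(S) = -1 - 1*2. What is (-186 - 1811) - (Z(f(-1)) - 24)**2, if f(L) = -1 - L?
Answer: -2726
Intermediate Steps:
Z(S) = -3 (Z(S) = -1 - 2 = -3)
(-186 - 1811) - (Z(f(-1)) - 24)**2 = (-186 - 1811) - (-3 - 24)**2 = -1997 - 1*(-27)**2 = -1997 - 1*729 = -1997 - 729 = -2726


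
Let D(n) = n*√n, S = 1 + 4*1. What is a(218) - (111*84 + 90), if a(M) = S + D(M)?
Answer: -9409 + 218*√218 ≈ -6190.3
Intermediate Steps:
S = 5 (S = 1 + 4 = 5)
D(n) = n^(3/2)
a(M) = 5 + M^(3/2)
a(218) - (111*84 + 90) = (5 + 218^(3/2)) - (111*84 + 90) = (5 + 218*√218) - (9324 + 90) = (5 + 218*√218) - 1*9414 = (5 + 218*√218) - 9414 = -9409 + 218*√218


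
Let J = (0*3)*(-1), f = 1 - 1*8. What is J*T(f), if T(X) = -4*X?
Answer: 0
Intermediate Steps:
f = -7 (f = 1 - 8 = -7)
J = 0 (J = 0*(-1) = 0)
J*T(f) = 0*(-4*(-7)) = 0*28 = 0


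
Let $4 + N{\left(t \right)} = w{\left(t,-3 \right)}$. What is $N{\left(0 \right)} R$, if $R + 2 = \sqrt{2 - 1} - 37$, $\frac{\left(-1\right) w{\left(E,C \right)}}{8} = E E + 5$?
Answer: $1672$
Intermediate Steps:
$w{\left(E,C \right)} = -40 - 8 E^{2}$ ($w{\left(E,C \right)} = - 8 \left(E E + 5\right) = - 8 \left(E^{2} + 5\right) = - 8 \left(5 + E^{2}\right) = -40 - 8 E^{2}$)
$N{\left(t \right)} = -44 - 8 t^{2}$ ($N{\left(t \right)} = -4 - \left(40 + 8 t^{2}\right) = -44 - 8 t^{2}$)
$R = -38$ ($R = -2 - \left(37 - \sqrt{2 - 1}\right) = -2 - \left(37 - \sqrt{1}\right) = -2 + \left(1 - 37\right) = -2 - 36 = -38$)
$N{\left(0 \right)} R = \left(-44 - 8 \cdot 0^{2}\right) \left(-38\right) = \left(-44 - 0\right) \left(-38\right) = \left(-44 + 0\right) \left(-38\right) = \left(-44\right) \left(-38\right) = 1672$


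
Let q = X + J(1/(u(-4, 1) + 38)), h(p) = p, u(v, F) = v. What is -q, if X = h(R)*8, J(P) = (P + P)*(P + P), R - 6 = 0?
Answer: -13873/289 ≈ -48.003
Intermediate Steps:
R = 6 (R = 6 + 0 = 6)
J(P) = 4*P² (J(P) = (2*P)*(2*P) = 4*P²)
X = 48 (X = 6*8 = 48)
q = 13873/289 (q = 48 + 4*(1/(-4 + 38))² = 48 + 4*(1/34)² = 48 + 4*(1/1156) = 48 + 1/289 = 13873/289 ≈ 48.003)
-q = -1*13873/289 = -13873/289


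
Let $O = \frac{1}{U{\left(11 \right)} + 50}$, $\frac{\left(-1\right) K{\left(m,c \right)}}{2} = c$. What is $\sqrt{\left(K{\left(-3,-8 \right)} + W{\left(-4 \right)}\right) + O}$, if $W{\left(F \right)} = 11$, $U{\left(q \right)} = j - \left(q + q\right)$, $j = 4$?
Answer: $\frac{\sqrt{1730}}{8} \approx 5.1992$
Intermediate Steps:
$U{\left(q \right)} = 4 - 2 q$ ($U{\left(q \right)} = 4 - \left(q + q\right) = 4 - 2 q$)
$K{\left(m,c \right)} = - 2 c$
$O = \frac{1}{32}$ ($O = \frac{1}{\left(4 - 22\right) + 50} = \frac{1}{-18 + 50} = \frac{1}{32} \approx 0.03125$)
$\sqrt{\left(K{\left(-3,-8 \right)} + W{\left(-4 \right)}\right) + O} = \sqrt{\left(\left(-2\right) \left(-8\right) + 11\right) + \frac{1}{32}} = \sqrt{\left(16 + 11\right) + \frac{1}{32}} = \sqrt{27 + \frac{1}{32}} = \sqrt{\frac{865}{32}} = \frac{\sqrt{1730}}{8}$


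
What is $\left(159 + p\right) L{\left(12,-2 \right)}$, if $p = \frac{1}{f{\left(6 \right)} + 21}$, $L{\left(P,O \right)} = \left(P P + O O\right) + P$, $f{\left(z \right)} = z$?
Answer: $\frac{687040}{27} \approx 25446.0$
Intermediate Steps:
$L{\left(P,O \right)} = P + O^{2} + P^{2}$ ($L{\left(P,O \right)} = \left(P^{2} + O^{2}\right) + P = \left(O^{2} + P^{2}\right) + P = P + O^{2} + P^{2}$)
$p = \frac{1}{27}$ ($p = \frac{1}{6 + 21} = \frac{1}{27} \approx 0.037037$)
$\left(159 + p\right) L{\left(12,-2 \right)} = \left(159 + \frac{1}{27}\right) \left(12 + \left(-2\right)^{2} + 12^{2}\right) = \frac{4294 \left(12 + 4 + 144\right)}{27} = \frac{4294}{27} \cdot 160 = \frac{687040}{27}$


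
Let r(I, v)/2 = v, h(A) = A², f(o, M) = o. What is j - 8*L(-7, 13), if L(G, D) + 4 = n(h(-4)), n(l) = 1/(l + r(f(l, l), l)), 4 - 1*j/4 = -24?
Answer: 863/6 ≈ 143.83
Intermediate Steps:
j = 112 (j = 16 - 4*(-24) = 16 + 96 = 112)
r(I, v) = 2*v
n(l) = 1/(3*l) (n(l) = 1/(l + 2*l) = 1/(3*l))
L(G, D) = -191/48 (L(G, D) = -4 + 1/(3*((-4)²)) = -4 + (⅓)/16 = -4 + (⅓)*(1/16) = -4 + 1/48 = -191/48)
j - 8*L(-7, 13) = 112 - 8*(-191/48) = 112 + 191/6 = 863/6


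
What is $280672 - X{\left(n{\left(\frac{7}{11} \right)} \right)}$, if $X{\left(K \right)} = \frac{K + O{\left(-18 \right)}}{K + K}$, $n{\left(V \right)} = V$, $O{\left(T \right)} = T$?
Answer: $\frac{3929599}{14} \approx 2.8069 \cdot 10^{5}$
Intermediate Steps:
$X{\left(K \right)} = \frac{-18 + K}{2 K}$ ($X{\left(K \right)} = \frac{K - 18}{K + K} = \frac{-18 + K}{2 K}$)
$280672 - X{\left(n{\left(\frac{7}{11} \right)} \right)} = 280672 - \frac{-18 + \frac{7}{11}}{2 \cdot \frac{7}{11}} = 280672 - \frac{1}{2} \cdot \frac{11}{7} \left(- \frac{191}{11}\right) = 280672 - - \frac{191}{14} = 280672 + \frac{191}{14} = \frac{3929599}{14}$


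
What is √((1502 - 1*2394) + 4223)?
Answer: √3331 ≈ 57.715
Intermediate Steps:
√((1502 - 1*2394) + 4223) = √((1502 - 2394) + 4223) = √(-892 + 4223) = √3331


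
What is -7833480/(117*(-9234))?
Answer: 1305580/180063 ≈ 7.2507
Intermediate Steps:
-7833480/(117*(-9234)) = -7833480/(-1080378) = -7833480*(-1/1080378) = 1305580/180063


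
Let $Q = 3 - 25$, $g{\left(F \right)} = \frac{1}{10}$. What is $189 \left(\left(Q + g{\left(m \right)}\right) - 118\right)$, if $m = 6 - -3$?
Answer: $- \frac{264411}{10} \approx -26441.0$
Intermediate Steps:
$m = 9$ ($m = 6 + 3 = 9$)
$g{\left(F \right)} = \frac{1}{10}$
$Q = -22$ ($Q = 3 - 25 = -22$)
$189 \left(\left(Q + g{\left(m \right)}\right) - 118\right) = 189 \left(\left(-22 + \frac{1}{10}\right) - 118\right) = 189 \left(- \frac{219}{10} - 118\right) = 189 \left(- \frac{1399}{10}\right) = - \frac{264411}{10}$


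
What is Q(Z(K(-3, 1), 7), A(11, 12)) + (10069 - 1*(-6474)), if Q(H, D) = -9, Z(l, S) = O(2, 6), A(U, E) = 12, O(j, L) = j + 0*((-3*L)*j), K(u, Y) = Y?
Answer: 16534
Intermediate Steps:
O(j, L) = j (O(j, L) = j + 0*(-3*L*j) = j + 0 = j)
Z(l, S) = 2
Q(Z(K(-3, 1), 7), A(11, 12)) + (10069 - 1*(-6474)) = -9 + (10069 - 1*(-6474)) = -9 + (10069 + 6474) = -9 + 16543 = 16534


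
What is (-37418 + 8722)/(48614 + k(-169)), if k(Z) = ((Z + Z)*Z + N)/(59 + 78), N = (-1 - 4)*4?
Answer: -982838/1679305 ≈ -0.58526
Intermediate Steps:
N = -20 (N = -5*4 = -20)
k(Z) = -20/137 + 2*Z²/137 (k(Z) = ((Z + Z)*Z - 20)/(59 + 78) = ((2*Z)*Z - 20)/137 = (2*Z² - 20)*(1/137) = (-20 + 2*Z²)*(1/137) = -20/137 + 2*Z²/137)
(-37418 + 8722)/(48614 + k(-169)) = (-37418 + 8722)/(48614 + (-20/137 + (2/137)*(-169)²)) = -28696/(48614 + (-20/137 + (2/137)*28561)) = -28696/(48614 + (-20/137 + 57122/137)) = -28696/(48614 + 57102/137) = -28696/6717220/137 = -28696*137/6717220 = -982838/1679305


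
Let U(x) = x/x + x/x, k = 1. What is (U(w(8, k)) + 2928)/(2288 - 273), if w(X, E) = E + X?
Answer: 586/403 ≈ 1.4541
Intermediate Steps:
U(x) = 2 (U(x) = 1 + 1 = 2)
(U(w(8, k)) + 2928)/(2288 - 273) = (2 + 2928)/(2288 - 273) = 2930/2015 = 2930*(1/2015) = 586/403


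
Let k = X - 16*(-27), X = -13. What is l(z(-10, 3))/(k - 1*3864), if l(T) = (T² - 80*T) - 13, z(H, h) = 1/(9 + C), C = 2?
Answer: 2452/416845 ≈ 0.0058823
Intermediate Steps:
z(H, h) = 1/11 (z(H, h) = 1/(9 + 2) = 1/11)
l(T) = -13 + T² - 80*T
k = 419 (k = -13 - 16*(-27) = -13 + 432 = 419)
l(z(-10, 3))/(k - 1*3864) = (-13 + (1/11)² - 80*1/11)/(419 - 1*3864) = (-13 + 1/121 - 80/11)/(419 - 3864) = -2452/121/(-3445) = -2452/121*(-1/3445) = 2452/416845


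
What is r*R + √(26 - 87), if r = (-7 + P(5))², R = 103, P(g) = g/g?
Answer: 3708 + I*√61 ≈ 3708.0 + 7.8102*I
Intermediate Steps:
P(g) = 1
r = 36 (r = (-7 + 1)² = (-6)² = 36)
r*R + √(26 - 87) = 36*103 + √(26 - 87) = 3708 + √(-61) = 3708 + I*√61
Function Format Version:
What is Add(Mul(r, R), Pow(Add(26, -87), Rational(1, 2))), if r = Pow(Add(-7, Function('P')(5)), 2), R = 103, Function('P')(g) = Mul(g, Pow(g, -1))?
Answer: Add(3708, Mul(I, Pow(61, Rational(1, 2)))) ≈ Add(3708.0, Mul(7.8102, I))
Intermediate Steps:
Function('P')(g) = 1
r = 36 (r = Pow(Add(-7, 1), 2) = Pow(-6, 2) = 36)
Add(Mul(r, R), Pow(Add(26, -87), Rational(1, 2))) = Add(Mul(36, 103), Pow(Add(26, -87), Rational(1, 2))) = Add(3708, Pow(-61, Rational(1, 2))) = Add(3708, Mul(I, Pow(61, Rational(1, 2))))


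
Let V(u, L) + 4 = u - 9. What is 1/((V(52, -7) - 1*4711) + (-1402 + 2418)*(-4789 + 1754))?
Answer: -1/3088232 ≈ -3.2381e-7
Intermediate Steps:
V(u, L) = -13 + u (V(u, L) = -4 + (u - 9) = -4 + (-9 + u) = -13 + u)
1/((V(52, -7) - 1*4711) + (-1402 + 2418)*(-4789 + 1754)) = 1/(((-13 + 52) - 1*4711) + (-1402 + 2418)*(-4789 + 1754)) = 1/((39 - 4711) + 1016*(-3035)) = 1/(-4672 - 3083560) = 1/(-3088232) = -1/3088232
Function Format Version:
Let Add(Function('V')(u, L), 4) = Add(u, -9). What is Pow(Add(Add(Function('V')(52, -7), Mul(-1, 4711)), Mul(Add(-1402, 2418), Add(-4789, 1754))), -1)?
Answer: Rational(-1, 3088232) ≈ -3.2381e-7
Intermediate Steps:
Function('V')(u, L) = Add(-13, u) (Function('V')(u, L) = Add(-4, Add(u, -9)) = Add(-4, Add(-9, u)) = Add(-13, u))
Pow(Add(Add(Function('V')(52, -7), Mul(-1, 4711)), Mul(Add(-1402, 2418), Add(-4789, 1754))), -1) = Pow(Add(Add(Add(-13, 52), Mul(-1, 4711)), Mul(Add(-1402, 2418), Add(-4789, 1754))), -1) = Pow(Add(Add(39, -4711), Mul(1016, -3035)), -1) = Pow(Add(-4672, -3083560), -1) = Pow(-3088232, -1) = Rational(-1, 3088232)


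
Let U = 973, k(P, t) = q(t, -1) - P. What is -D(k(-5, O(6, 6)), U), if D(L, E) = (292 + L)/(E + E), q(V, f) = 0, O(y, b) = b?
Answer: -297/1946 ≈ -0.15262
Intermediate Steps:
k(P, t) = -P (k(P, t) = 0 - P = -P)
D(L, E) = (292 + L)/(2*E) (D(L, E) = (292 + L)/((2*E)) = (292 + L)*(1/(2*E)) = (292 + L)/(2*E))
-D(k(-5, O(6, 6)), U) = -(292 - 1*(-5))/(2*973) = -(292 + 5)/(2*973) = -297/(2*973) = -1*297/1946 = -297/1946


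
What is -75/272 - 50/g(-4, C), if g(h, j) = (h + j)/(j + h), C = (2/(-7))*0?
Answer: -13675/272 ≈ -50.276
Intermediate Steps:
C = 0 (C = (2*(-⅐))*0 = -2/7*0 = 0)
g(h, j) = 1 (g(h, j) = (h + j)/(h + j) = 1)
-75/272 - 50/g(-4, C) = -75/272 - 50/1 = -75*1/272 - 50*1 = -75/272 - 50 = -13675/272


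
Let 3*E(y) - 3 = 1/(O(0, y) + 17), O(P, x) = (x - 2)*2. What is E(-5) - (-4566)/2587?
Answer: 66964/23283 ≈ 2.8761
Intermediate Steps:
O(P, x) = -4 + 2*x (O(P, x) = (-2 + x)*2 = -4 + 2*x)
E(y) = 1 + 1/(3*(13 + 2*y)) (E(y) = 1 + 1/(3*((-4 + 2*y) + 17)) = 1 + 1/(3*(13 + 2*y)))
E(-5) - (-4566)/2587 = 2*(20 + 3*(-5))/(3*(13 + 2*(-5))) - (-4566)/2587 = 2*(20 - 15)/(3*(13 - 10)) - (-4566)/2587 = (2/3)*5/3 - 1*(-4566/2587) = (2/3)*(1/3)*5 + 4566/2587 = 10/9 + 4566/2587 = 66964/23283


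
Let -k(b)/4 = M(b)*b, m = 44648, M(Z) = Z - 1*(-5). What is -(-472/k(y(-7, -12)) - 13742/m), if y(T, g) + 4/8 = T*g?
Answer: 3263779/11184324 ≈ 0.29182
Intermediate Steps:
M(Z) = 5 + Z (M(Z) = Z + 5 = 5 + Z)
y(T, g) = -1/2 + T*g
k(b) = -4*b*(5 + b) (k(b) = -4*(5 + b)*b = -4*b*(5 + b))
-(-472/k(y(-7, -12)) - 13742/m) = -(-472*(-1/(4*(5 + (-1/2 - 7*(-12)))*(-1/2 - 7*(-12)))) - 13742/44648) = -(-472*(-1/(4*(5 + (-1/2 + 84))*(-1/2 + 84))) - 13742*1/44648) = -(-472*(-1/(334*(5 + 167/2))) - 6871/22324) = -(-472/((-4*167/2*177/2)) - 6871/22324) = -(-472/(-29559) - 6871/22324) = -(-472*(-1/29559) - 6871/22324) = -(8/501 - 6871/22324) = -1*(-3263779/11184324) = 3263779/11184324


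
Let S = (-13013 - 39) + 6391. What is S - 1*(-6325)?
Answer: -336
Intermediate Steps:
S = -6661 (S = -13052 + 6391 = -6661)
S - 1*(-6325) = -6661 - 1*(-6325) = -6661 + 6325 = -336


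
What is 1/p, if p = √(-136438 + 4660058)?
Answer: √1130905/2261810 ≈ 0.00047017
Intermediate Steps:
p = 2*√1130905 (p = √4523620 = 2*√1130905 ≈ 2126.9)
1/p = 1/(2*√1130905) = √1130905/2261810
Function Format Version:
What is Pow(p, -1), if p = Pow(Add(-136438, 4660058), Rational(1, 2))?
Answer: Mul(Rational(1, 2261810), Pow(1130905, Rational(1, 2))) ≈ 0.00047017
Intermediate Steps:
p = Mul(2, Pow(1130905, Rational(1, 2))) (p = Pow(4523620, Rational(1, 2)) = Mul(2, Pow(1130905, Rational(1, 2))) ≈ 2126.9)
Pow(p, -1) = Pow(Mul(2, Pow(1130905, Rational(1, 2))), -1) = Mul(Rational(1, 2261810), Pow(1130905, Rational(1, 2)))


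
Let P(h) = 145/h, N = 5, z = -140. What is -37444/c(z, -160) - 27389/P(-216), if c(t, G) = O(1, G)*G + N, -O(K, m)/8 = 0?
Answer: 4830148/145 ≈ 33311.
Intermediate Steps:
O(K, m) = 0 (O(K, m) = -8*0 = 0)
c(t, G) = 5 (c(t, G) = 0*G + 5 = 0 + 5 = 5)
-37444/c(z, -160) - 27389/P(-216) = -37444/5 - 27389/(145/(-216)) = -37444*1/5 - 27389/(145*(-1/216)) = -37444/5 - 27389/(-145/216) = -37444/5 - 27389*(-216/145) = -37444/5 + 5916024/145 = 4830148/145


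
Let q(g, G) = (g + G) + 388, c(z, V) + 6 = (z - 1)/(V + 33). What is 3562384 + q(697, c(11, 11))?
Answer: 78396191/22 ≈ 3.5635e+6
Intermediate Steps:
c(z, V) = -6 + (-1 + z)/(33 + V) (c(z, V) = -6 + (z - 1)/(V + 33) = -6 + (-1 + z)/(33 + V))
q(g, G) = 388 + G + g (q(g, G) = (G + g) + 388 = 388 + G + g)
3562384 + q(697, c(11, 11)) = 3562384 + (388 + (-199 + 11 - 6*11)/(33 + 11) + 697) = 3562384 + (388 + (-199 + 11 - 66)/44 + 697) = 3562384 + (388 + (1/44)*(-254) + 697) = 3562384 + (388 - 127/22 + 697) = 3562384 + 23743/22 = 78396191/22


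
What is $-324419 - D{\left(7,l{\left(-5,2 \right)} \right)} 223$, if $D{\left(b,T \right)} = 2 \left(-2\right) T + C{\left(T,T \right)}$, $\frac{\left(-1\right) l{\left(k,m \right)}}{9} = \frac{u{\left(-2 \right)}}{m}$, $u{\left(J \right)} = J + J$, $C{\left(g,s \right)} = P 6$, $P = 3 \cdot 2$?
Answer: $-316391$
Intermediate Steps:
$P = 6$
$C{\left(g,s \right)} = 36$ ($C{\left(g,s \right)} = 6 \cdot 6 = 36$)
$u{\left(J \right)} = 2 J$
$l{\left(k,m \right)} = \frac{36}{m}$ ($l{\left(k,m \right)} = - 9 \frac{2 \left(-2\right)}{m} = - 9 \left(- \frac{4}{m}\right) = \frac{36}{m}$)
$D{\left(b,T \right)} = 36 - 4 T$ ($D{\left(b,T \right)} = 2 \left(-2\right) T + 36 = - 4 T + 36 = 36 - 4 T$)
$-324419 - D{\left(7,l{\left(-5,2 \right)} \right)} 223 = -324419 - \left(36 - 4 \cdot \frac{36}{2}\right) 223 = -324419 - \left(36 - 4 \cdot 36 \cdot \frac{1}{2}\right) 223 = -324419 - \left(36 - 72\right) 223 = -324419 - \left(-36\right) 223 = -324419 - -8028 = -324419 + 8028 = -316391$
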